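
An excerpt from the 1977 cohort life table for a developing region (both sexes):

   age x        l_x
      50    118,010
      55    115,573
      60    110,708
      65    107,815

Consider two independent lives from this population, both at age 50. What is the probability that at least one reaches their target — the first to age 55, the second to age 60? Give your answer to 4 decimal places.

0.9987

p₁ = l_55/l_50 = 115,573/118,010 = 0.979349; p₂ = l_60/l_50 = 110,708/118,010 = 0.938124.
P(at least one) = 1 − (1−p₁)(1−p₂) = 1 − 0.020651 × 0.061876 = 0.998722.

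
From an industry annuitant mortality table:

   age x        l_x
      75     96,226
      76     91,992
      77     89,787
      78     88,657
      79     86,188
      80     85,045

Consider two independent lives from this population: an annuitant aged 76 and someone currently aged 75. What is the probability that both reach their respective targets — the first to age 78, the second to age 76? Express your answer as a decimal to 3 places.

0.921

p₁ = l_78/l_76 = 88,657/91,992 = 0.963747; p₂ = l_76/l_75 = 91,992/96,226 = 0.955999.
P(both) = p₁ × p₂ = 0.963747 × 0.955999 = 0.921341.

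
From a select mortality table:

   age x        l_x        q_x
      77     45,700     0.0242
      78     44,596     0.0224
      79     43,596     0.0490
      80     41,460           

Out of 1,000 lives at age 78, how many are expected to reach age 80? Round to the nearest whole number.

The relevant probability is 41,460/44,596 = 0.929680.
Expected number = 1,000 × 0.929680 = 930.

930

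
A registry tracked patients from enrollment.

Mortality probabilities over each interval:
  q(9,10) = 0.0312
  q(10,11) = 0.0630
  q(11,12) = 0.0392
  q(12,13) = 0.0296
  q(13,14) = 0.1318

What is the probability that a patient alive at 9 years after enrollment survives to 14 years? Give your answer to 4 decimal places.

0.7348

Chaining the interval survival probabilities: (1 − 0.0312) × (1 − 0.0630) × (1 − 0.0392) × (1 − 0.0296) × (1 − 0.1318).
= 0.9688 × 0.9370 × 0.9608 × 0.9704 × 0.8682 = 0.734814.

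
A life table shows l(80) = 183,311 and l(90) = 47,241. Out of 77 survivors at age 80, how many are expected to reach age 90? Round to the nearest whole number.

20

The relevant probability is 47,241/183,311 = 0.257710.
Expected number = 77 × 0.257710 = 20.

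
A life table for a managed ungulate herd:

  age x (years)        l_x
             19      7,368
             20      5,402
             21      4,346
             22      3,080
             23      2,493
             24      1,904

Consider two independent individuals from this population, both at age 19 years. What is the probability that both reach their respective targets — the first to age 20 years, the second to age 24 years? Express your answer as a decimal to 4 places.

p₁ = l_20/l_19 = 5,402/7,368 = 0.733170; p₂ = l_24/l_19 = 1,904/7,368 = 0.258415.
P(both) = p₁ × p₂ = 0.733170 × 0.258415 = 0.189462.

0.1895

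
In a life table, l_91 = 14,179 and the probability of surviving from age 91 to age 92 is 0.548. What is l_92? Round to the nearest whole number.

7770

l_92 = l_91 × p = 14,179 × 0.548 = 7770.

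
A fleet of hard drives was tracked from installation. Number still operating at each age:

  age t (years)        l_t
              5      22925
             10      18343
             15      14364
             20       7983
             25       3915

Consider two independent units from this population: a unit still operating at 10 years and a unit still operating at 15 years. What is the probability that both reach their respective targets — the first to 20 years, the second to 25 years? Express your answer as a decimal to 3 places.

p₁ = l_20/l_10 = 7983/18343 = 0.435207; p₂ = l_25/l_15 = 3915/14364 = 0.272556.
P(both) = p₁ × p₂ = 0.435207 × 0.272556 = 0.118618.

0.119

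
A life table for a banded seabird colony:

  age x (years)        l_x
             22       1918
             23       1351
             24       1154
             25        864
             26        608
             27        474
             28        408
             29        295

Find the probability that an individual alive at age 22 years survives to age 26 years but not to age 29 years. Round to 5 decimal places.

This is the probability of reaching 26 but not 29, conditional on being alive at 22: (l_26 − l_29) / l_22.
= (608 − 295) / 1918 = 313 / 1918 = 0.163191.

0.16319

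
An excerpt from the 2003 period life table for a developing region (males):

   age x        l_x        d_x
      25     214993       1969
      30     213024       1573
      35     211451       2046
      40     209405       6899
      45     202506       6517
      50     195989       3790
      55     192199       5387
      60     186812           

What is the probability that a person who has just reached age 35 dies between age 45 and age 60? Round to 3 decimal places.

This is the probability of reaching 45 but not 60, conditional on being alive at 35: (l_45 − l_60) / l_35.
= (202506 − 186812) / 211451 = 15694 / 211451 = 0.074221.

0.074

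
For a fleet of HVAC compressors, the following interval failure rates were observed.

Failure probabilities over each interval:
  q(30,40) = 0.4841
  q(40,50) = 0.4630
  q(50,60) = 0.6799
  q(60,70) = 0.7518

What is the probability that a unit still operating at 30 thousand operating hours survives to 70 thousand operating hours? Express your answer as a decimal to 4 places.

Chaining the interval survival probabilities: (1 − 0.4841) × (1 − 0.4630) × (1 − 0.6799) × (1 − 0.7518).
= 0.5159 × 0.5370 × 0.3201 × 0.2482 = 0.022010.

0.0220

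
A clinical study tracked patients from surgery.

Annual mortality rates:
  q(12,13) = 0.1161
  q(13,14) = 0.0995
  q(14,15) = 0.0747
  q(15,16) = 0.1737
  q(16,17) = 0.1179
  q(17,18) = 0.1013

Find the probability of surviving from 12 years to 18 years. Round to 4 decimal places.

The overall survival probability is (1 − 0.1161) × (1 − 0.0995) × (1 − 0.0747) × (1 − 0.1737) × (1 − 0.1179) × (1 − 0.1013).
= 0.8839 × 0.9005 × 0.9253 × 0.8263 × 0.8821 × 0.8987 = 0.482436.

0.4824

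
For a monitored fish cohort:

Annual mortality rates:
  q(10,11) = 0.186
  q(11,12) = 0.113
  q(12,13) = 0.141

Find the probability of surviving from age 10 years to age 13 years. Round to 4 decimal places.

0.6202

Chaining the interval survival probabilities: (1 − 0.186) × (1 − 0.113) × (1 − 0.141).
= 0.814 × 0.887 × 0.859 = 0.620213.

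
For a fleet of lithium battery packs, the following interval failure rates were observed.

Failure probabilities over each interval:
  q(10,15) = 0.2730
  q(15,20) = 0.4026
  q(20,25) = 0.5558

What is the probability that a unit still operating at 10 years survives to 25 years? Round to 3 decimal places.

Survival from 10 to 25 is the product of surviving each interval: (1 − 0.2730) × (1 − 0.4026) × (1 − 0.5558).
= 0.7270 × 0.5974 × 0.4442 = 0.192920.

0.193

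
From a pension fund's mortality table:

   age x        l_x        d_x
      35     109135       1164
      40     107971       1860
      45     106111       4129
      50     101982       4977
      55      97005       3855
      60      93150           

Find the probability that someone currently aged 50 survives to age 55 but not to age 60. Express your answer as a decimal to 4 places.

0.0378

We want 5|5q50 = (l_55 − l_60)/l_50.
This is the probability of reaching 55 but not 60, conditional on being alive at 50: (l_55 − l_60) / l_50.
= (97005 − 93150) / 101982 = 3855 / 101982 = 0.037801.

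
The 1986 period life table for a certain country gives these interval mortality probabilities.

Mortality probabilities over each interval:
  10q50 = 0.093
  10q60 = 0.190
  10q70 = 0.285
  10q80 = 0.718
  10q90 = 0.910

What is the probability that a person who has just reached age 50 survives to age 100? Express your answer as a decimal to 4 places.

50p50 = (1 − 0.093) × (1 − 0.190) × (1 − 0.285) × (1 − 0.718) × (1 − 0.910).
= 0.907 × 0.810 × 0.715 × 0.282 × 0.090 = 0.013332.

0.0133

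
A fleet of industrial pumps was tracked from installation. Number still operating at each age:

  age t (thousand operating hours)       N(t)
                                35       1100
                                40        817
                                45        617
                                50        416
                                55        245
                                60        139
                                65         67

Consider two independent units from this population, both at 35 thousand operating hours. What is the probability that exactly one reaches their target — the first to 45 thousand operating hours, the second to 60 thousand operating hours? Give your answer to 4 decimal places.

0.5455

p₁ = N(45)/N(35) = 617/1100 = 0.560909; p₂ = N(60)/N(35) = 139/1100 = 0.126364.
P(exactly one) = p₁(1−p₂) + (1−p₁)p₂ = 0.490030 + 0.055485 = 0.545516.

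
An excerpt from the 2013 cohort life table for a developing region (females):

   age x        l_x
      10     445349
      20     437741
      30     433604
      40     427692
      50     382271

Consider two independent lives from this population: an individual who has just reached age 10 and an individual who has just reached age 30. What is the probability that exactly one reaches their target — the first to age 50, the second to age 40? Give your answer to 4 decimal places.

p₁ = l_50/l_10 = 382271/445349 = 0.858363; p₂ = l_40/l_30 = 427692/433604 = 0.986365.
P(exactly one) = p₁(1−p₂) + (1−p₁)p₂ = 0.011704 + 0.139706 = 0.151410.

0.1514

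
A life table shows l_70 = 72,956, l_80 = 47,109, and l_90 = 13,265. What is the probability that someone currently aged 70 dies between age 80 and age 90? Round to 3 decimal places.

We want 10|10q70 = (l_80 − l_90)/l_70.
This is the probability of reaching 80 but not 90, conditional on being alive at 70: (l_80 − l_90) / l_70.
= (47,109 − 13,265) / 72,956 = 33,844 / 72,956 = 0.463896.

0.464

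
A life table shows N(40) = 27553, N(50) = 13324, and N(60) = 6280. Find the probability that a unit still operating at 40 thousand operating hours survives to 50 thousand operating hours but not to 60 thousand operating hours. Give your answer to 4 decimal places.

0.2557

This is the probability of reaching 50 but not 60, conditional on being operational at 40: (N(50) − N(60)) / N(40).
= (13324 − 6280) / 27553 = 7044 / 27553 = 0.255653.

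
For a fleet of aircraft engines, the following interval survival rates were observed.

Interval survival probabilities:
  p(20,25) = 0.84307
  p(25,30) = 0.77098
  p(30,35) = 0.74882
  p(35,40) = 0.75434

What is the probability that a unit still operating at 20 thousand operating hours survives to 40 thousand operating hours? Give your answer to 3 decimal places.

0.367

Chaining the interval survival probabilities: 0.84307 × 0.77098 × 0.74882 × 0.75434.
= 0.367157.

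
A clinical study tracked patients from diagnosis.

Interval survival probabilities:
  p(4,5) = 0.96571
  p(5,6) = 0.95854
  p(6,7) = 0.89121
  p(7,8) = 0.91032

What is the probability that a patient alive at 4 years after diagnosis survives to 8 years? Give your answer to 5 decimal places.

0.75098

P(survive 4→8) = 0.96571 × 0.95854 × 0.89121 × 0.91032.
= 0.750985.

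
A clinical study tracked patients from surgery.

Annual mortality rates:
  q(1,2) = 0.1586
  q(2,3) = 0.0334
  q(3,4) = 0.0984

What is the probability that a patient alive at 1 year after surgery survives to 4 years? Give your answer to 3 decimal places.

0.733

Survival from 1 to 4 is the product of surviving each interval: (1 − 0.1586) × (1 − 0.0334) × (1 − 0.0984).
= 0.8414 × 0.9666 × 0.9016 = 0.733269.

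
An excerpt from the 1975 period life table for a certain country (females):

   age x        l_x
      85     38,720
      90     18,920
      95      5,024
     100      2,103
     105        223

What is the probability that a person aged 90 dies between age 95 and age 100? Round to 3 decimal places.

We want 5|5q90 = (l_95 − l_100)/l_90.
This is the probability of reaching 95 but not 100, conditional on being alive at 90: (l_95 − l_100) / l_90.
= (5,024 − 2,103) / 18,920 = 2,921 / 18,920 = 0.154387.

0.154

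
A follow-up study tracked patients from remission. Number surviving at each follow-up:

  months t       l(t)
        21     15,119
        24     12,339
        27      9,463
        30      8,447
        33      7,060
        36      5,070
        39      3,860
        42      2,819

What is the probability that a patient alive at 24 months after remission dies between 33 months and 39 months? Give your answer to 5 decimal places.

0.25934

This is the probability of reaching 33 but not 39, conditional on being alive at 24: (l(33) − l(39)) / l(24).
= (7,060 − 3,860) / 12,339 = 3,200 / 12,339 = 0.259340.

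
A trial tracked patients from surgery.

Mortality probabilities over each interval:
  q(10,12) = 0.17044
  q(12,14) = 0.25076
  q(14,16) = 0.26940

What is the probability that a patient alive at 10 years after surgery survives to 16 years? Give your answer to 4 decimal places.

The overall survival probability is (1 − 0.17044) × (1 − 0.25076) × (1 − 0.26940).
= 0.82956 × 0.74924 × 0.73060 = 0.454097.

0.4541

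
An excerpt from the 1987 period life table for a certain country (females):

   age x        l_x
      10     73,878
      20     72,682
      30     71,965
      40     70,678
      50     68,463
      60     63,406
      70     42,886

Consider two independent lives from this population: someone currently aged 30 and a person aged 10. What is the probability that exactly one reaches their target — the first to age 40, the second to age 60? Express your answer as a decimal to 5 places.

0.15456

p₁ = l_40/l_30 = 70,678/71,965 = 0.982116; p₂ = l_60/l_10 = 63,406/73,878 = 0.858253.
P(exactly one) = p₁(1−p₂) + (1−p₁)p₂ = 0.139212 + 0.015349 = 0.154561.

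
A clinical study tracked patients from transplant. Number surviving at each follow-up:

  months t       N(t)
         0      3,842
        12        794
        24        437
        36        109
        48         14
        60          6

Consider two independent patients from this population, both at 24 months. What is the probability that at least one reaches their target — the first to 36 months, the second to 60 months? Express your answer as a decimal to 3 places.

p₁ = N(36)/N(24) = 109/437 = 0.249428; p₂ = N(60)/N(24) = 6/437 = 0.013730.
P(at least one) = 1 − (1−p₁)(1−p₂) = 1 − 0.750572 × 0.986270 = 0.259733.

0.260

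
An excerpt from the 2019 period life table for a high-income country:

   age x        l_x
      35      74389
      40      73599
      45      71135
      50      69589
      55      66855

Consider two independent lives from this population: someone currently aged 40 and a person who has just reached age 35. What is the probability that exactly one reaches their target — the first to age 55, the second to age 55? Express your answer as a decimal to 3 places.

0.174

p₁ = l_55/l_40 = 66855/73599 = 0.908368; p₂ = l_55/l_35 = 66855/74389 = 0.898722.
P(exactly one) = p₁(1−p₂) + (1−p₁)p₂ = 0.091998 + 0.082352 = 0.174349.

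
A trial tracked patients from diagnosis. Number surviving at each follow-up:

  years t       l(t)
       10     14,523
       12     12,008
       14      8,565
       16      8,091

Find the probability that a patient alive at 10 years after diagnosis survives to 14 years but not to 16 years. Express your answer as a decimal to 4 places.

This is the probability of reaching 14 but not 16, conditional on being alive at 10: (l(14) − l(16)) / l(10).
= (8,565 − 8,091) / 14,523 = 474 / 14,523 = 0.032638.

0.0326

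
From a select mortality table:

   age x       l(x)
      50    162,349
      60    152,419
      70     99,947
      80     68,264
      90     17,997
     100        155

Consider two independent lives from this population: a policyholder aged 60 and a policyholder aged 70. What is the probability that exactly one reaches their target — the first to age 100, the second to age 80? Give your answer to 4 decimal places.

p₁ = l(100)/l(60) = 155/152,419 = 0.001017; p₂ = l(80)/l(70) = 68,264/99,947 = 0.683002.
P(exactly one) = p₁(1−p₂) + (1−p₁)p₂ = 0.000322 + 0.682307 = 0.682630.

0.6826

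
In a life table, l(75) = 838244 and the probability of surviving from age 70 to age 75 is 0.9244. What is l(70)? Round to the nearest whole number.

906798

l(70) = l(75) / p = 838244 / 0.9244 = 906798.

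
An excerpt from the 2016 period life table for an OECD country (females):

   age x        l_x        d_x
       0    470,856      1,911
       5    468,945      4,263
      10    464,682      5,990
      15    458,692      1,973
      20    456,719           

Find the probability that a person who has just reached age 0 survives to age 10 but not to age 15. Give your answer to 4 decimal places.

We want 10|5q0 = (l_10 − l_15)/l_0.
This is the probability of reaching 10 but not 15, conditional on being alive at 0: (l_10 − l_15) / l_0.
= (464,682 − 458,692) / 470,856 = 5,990 / 470,856 = 0.012722.

0.0127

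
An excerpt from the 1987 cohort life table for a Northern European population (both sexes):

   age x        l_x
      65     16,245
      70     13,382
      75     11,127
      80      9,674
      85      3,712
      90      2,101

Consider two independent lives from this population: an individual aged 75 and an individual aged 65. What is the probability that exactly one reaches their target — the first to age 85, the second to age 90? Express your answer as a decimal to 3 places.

p₁ = l_85/l_75 = 3,712/11,127 = 0.333603; p₂ = l_90/l_65 = 2,101/16,245 = 0.129332.
P(exactly one) = p₁(1−p₂) + (1−p₁)p₂ = 0.290457 + 0.086186 = 0.376644.

0.377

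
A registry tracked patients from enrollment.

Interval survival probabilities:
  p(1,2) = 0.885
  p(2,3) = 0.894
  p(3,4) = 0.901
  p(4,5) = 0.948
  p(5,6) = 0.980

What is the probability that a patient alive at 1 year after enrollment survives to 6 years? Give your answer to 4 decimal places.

The overall survival probability is 0.885 × 0.894 × 0.901 × 0.948 × 0.980.
= 0.662277.

0.6623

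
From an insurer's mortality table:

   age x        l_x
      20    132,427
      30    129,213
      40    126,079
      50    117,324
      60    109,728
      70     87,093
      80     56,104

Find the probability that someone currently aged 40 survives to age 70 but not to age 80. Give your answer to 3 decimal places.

0.246

We want 30|10q40 = (l_70 − l_80)/l_40.
This is the probability of reaching 70 but not 80, conditional on being alive at 40: (l_70 − l_80) / l_40.
= (87,093 − 56,104) / 126,079 = 30,989 / 126,079 = 0.245790.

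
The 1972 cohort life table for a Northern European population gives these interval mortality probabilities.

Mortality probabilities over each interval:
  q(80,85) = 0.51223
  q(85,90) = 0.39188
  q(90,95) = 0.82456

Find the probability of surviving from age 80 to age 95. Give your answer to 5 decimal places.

0.05204

The overall survival probability is (1 − 0.51223) × (1 − 0.39188) × (1 − 0.82456).
= 0.48777 × 0.60812 × 0.17544 = 0.052039.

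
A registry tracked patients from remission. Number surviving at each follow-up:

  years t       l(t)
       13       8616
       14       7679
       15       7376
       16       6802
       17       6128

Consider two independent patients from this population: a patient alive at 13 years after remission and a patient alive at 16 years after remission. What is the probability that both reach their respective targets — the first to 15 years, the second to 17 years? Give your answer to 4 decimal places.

0.7713

p₁ = l(15)/l(13) = 7376/8616 = 0.856082; p₂ = l(17)/l(16) = 6128/6802 = 0.900911.
P(both) = p₁ × p₂ = 0.856082 × 0.900911 = 0.771254.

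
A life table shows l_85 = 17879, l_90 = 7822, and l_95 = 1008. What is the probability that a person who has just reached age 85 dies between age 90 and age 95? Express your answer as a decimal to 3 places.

0.381

We want 5|5q85 = (l_90 − l_95)/l_85.
This is the probability of reaching 90 but not 95, conditional on being alive at 85: (l_90 − l_95) / l_85.
= (7822 − 1008) / 17879 = 6814 / 17879 = 0.381118.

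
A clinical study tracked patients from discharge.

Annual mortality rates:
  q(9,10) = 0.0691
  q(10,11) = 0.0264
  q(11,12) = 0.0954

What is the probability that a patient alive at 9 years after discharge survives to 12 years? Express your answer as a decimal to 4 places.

The overall survival probability is (1 − 0.0691) × (1 − 0.0264) × (1 − 0.0954).
= 0.9309 × 0.9736 × 0.9046 = 0.819861.

0.8199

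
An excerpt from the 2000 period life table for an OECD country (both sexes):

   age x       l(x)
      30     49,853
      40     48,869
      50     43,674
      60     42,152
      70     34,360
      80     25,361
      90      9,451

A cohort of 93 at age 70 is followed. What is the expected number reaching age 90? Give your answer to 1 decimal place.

25.6

The relevant probability is 9,451/34,360 = 0.275058.
Expected number = 93 × 0.275058 = 25.6.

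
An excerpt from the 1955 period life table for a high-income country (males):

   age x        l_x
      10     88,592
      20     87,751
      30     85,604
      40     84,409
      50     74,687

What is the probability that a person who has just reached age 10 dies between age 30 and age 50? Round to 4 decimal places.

0.1232

This is the probability of reaching 30 but not 50, conditional on being alive at 10: (l_30 − l_50) / l_10.
= (85,604 − 74,687) / 88,592 = 10,917 / 88,592 = 0.123228.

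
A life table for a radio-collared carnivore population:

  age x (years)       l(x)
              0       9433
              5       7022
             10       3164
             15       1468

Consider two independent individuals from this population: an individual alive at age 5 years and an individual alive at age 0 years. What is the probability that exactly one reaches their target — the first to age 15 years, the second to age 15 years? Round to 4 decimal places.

0.2996

p₁ = l(15)/l(5) = 1468/7022 = 0.209057; p₂ = l(15)/l(0) = 1468/9433 = 0.155624.
P(exactly one) = p₁(1−p₂) + (1−p₁)p₂ = 0.176523 + 0.123090 = 0.299612.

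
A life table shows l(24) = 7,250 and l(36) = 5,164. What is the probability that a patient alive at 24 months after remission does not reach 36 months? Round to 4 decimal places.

0.2877

P(die before 36 | alive at 24) = 1 − l(36)/l(24) = 1 − 5,164/7,250 = (2,086)/7,250 = 0.287724.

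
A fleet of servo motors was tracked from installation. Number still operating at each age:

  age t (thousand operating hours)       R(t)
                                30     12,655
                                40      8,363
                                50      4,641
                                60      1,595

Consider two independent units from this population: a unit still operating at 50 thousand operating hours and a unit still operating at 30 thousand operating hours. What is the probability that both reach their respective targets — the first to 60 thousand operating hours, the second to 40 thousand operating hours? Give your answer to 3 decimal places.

p₁ = R(60)/R(50) = 1,595/4,641 = 0.343676; p₂ = R(40)/R(30) = 8,363/12,655 = 0.660846.
P(both) = p₁ × p₂ = 0.343676 × 0.660846 = 0.227117.

0.227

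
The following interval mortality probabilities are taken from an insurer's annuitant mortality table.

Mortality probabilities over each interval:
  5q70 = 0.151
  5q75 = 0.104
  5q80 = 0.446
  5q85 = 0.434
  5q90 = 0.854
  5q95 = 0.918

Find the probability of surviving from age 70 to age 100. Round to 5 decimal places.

0.00286

Chaining the interval survival probabilities: (1 − 0.151) × (1 − 0.104) × (1 − 0.446) × (1 − 0.434) × (1 − 0.854) × (1 − 0.918).
= 0.849 × 0.896 × 0.554 × 0.566 × 0.146 × 0.082 = 0.002856.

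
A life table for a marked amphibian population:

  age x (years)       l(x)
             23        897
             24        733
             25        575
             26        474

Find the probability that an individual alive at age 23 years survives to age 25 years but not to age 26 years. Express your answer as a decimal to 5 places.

This is the probability of reaching 25 but not 26, conditional on being alive at 23: (l(25) − l(26)) / l(23).
= (575 − 474) / 897 = 101 / 897 = 0.112598.

0.11260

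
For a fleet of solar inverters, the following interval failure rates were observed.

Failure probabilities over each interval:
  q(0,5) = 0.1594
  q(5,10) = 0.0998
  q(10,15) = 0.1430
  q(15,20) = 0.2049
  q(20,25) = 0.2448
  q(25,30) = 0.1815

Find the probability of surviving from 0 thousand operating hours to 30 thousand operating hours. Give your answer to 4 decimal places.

0.3187

Chaining the interval survival probabilities: (1 − 0.1594) × (1 − 0.0998) × (1 − 0.1430) × (1 − 0.2049) × (1 − 0.2448) × (1 − 0.1815).
= 0.8406 × 0.9002 × 0.8570 × 0.7951 × 0.7552 × 0.8185 = 0.318722.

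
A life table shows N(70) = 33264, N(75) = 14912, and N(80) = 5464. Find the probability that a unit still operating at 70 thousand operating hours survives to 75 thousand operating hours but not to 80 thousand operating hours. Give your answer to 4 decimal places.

0.2840

This is the probability of reaching 75 but not 80, conditional on being operational at 70: (N(75) − N(80)) / N(70).
= (14912 − 5464) / 33264 = 9448 / 33264 = 0.284031.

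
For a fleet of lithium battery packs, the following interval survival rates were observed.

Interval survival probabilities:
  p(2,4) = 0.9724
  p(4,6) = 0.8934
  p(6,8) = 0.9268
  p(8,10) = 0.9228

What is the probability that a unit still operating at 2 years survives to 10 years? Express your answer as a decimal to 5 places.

P(survive 2→10) = 0.9724 × 0.8934 × 0.9268 × 0.9228.
= 0.742993.

0.74299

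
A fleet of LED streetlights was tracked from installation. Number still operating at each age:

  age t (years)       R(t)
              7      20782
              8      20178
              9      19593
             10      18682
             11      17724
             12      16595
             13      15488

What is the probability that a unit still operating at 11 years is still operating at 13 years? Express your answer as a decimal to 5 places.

The conditional survival probability is R(13)/R(11) = 15488/17724 = 0.873843.

0.87384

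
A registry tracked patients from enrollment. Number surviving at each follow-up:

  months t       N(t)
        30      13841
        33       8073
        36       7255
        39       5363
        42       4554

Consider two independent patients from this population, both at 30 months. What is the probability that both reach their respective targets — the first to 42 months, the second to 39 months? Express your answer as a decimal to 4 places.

p₁ = N(42)/N(30) = 4554/13841 = 0.329022; p₂ = N(39)/N(30) = 5363/13841 = 0.387472.
P(both) = p₁ × p₂ = 0.329022 × 0.387472 = 0.127487.

0.1275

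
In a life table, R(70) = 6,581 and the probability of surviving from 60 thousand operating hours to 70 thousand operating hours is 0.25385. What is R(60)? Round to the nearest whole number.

25925

R(60) = R(70) / p = 6,581 / 0.25385 = 25925.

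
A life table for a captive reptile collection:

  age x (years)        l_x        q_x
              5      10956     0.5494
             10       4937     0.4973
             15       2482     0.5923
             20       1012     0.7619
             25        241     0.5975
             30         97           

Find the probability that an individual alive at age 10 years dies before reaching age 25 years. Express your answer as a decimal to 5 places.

P(die before 25 | alive at 10) = 1 − l_25/l_10 = 1 − 241/4937 = (4696)/4937 = 0.951185.

0.95118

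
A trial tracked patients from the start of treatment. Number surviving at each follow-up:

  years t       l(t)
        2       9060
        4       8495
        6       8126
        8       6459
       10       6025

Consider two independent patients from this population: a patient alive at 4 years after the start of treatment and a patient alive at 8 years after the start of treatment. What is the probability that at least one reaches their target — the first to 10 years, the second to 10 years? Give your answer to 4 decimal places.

p₁ = l(10)/l(4) = 6025/8495 = 0.709241; p₂ = l(10)/l(8) = 6025/6459 = 0.932807.
P(at least one) = 1 − (1−p₁)(1−p₂) = 1 − 0.290759 × 0.067193 = 0.980463.

0.9805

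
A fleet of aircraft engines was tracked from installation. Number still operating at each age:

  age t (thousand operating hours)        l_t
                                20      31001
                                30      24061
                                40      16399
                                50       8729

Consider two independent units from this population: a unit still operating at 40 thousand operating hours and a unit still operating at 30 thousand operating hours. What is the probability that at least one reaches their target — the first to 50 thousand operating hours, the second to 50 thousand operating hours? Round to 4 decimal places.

p₁ = l_50/l_40 = 8729/16399 = 0.532289; p₂ = l_50/l_30 = 8729/24061 = 0.362786.
P(at least one) = 1 − (1−p₁)(1−p₂) = 1 − 0.467711 × 0.637214 = 0.701968.

0.7020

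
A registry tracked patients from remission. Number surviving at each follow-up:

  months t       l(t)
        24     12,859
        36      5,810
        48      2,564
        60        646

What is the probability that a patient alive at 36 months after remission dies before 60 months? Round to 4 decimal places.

0.8888

P(die before 60 | alive at 36) = 1 − l(60)/l(36) = 1 − 646/5,810 = (5,164)/5,810 = 0.888812.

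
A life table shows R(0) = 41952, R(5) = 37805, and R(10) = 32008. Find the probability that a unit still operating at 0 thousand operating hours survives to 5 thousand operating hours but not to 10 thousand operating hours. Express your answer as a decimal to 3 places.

This is the probability of reaching 5 but not 10, conditional on being operational at 0: (R(5) − R(10)) / R(0).
= (37805 − 32008) / 41952 = 5797 / 41952 = 0.138182.

0.138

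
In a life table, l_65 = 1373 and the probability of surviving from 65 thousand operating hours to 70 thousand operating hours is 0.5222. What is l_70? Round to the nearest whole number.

717

l_70 = l_65 × p = 1373 × 0.5222 = 717.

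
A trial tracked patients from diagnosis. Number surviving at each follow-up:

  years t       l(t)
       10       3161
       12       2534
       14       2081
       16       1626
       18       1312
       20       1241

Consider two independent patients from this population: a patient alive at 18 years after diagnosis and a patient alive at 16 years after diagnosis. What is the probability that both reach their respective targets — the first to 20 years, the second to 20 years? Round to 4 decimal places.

p₁ = l(20)/l(18) = 1241/1312 = 0.945884; p₂ = l(20)/l(16) = 1241/1626 = 0.763223.
P(both) = p₁ × p₂ = 0.945884 × 0.763223 = 0.721920.

0.7219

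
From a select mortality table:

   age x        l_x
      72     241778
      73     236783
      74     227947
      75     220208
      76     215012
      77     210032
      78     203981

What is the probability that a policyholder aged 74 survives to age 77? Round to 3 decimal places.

We want 3p74 = l_77/l_74.
The conditional survival probability is l_77/l_74 = 210032/227947 = 0.921407.

0.921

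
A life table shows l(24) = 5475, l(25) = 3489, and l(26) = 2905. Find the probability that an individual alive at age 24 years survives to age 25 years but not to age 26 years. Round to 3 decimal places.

0.107

This is the probability of reaching 25 but not 26, conditional on being alive at 24: (l(25) − l(26)) / l(24).
= (3489 − 2905) / 5475 = 584 / 5475 = 0.106667.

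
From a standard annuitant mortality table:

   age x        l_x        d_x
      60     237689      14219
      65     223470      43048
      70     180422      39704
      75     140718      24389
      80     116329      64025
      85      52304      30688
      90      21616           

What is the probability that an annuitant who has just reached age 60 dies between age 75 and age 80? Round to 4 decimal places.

This is the probability of reaching 75 but not 80, conditional on being alive at 60: (l_75 − l_80) / l_60.
= (140718 − 116329) / 237689 = 24389 / 237689 = 0.102609.

0.1026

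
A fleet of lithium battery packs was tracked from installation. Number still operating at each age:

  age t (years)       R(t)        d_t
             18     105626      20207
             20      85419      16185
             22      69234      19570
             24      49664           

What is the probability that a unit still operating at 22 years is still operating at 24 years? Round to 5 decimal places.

The conditional survival probability is R(24)/R(22) = 49664/69234 = 0.717335.

0.71734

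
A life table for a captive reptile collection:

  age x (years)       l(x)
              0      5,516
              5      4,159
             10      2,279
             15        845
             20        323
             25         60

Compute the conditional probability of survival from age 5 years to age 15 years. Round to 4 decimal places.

0.2032

The conditional survival probability is l(15)/l(5) = 845/4,159 = 0.203174.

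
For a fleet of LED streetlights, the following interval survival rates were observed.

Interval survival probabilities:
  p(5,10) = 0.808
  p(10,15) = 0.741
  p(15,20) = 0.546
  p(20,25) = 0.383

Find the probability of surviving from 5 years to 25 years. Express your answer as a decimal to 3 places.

The overall survival probability is 0.808 × 0.741 × 0.546 × 0.383.
= 0.125205.

0.125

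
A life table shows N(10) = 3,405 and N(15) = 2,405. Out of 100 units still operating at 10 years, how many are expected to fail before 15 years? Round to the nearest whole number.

29

The relevant probability is 1 − 2,405/3,405 = 0.293686.
Expected number = 100 × 0.293686 = 29.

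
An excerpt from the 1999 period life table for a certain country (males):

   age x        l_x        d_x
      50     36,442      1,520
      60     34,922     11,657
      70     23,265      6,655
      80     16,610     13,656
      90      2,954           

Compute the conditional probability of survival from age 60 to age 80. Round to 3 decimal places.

0.476

The conditional survival probability is l_80/l_60 = 16,610/34,922 = 0.475631.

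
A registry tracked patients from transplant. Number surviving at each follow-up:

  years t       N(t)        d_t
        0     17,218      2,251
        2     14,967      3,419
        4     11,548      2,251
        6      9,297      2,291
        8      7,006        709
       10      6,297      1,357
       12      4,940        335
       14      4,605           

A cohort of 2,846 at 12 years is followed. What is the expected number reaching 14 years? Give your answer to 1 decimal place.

2653.0

The relevant probability is 4,605/4,940 = 0.932186.
Expected number = 2,846 × 0.932186 = 2653.0.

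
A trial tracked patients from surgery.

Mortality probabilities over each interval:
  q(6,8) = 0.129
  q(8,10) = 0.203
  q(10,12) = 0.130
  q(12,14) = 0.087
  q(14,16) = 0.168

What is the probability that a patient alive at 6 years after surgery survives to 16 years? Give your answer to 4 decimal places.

Survival from 6 to 16 is the product of surviving each interval: (1 − 0.129) × (1 − 0.203) × (1 − 0.130) × (1 − 0.087) × (1 − 0.168).
= 0.871 × 0.797 × 0.870 × 0.913 × 0.832 = 0.458765.

0.4588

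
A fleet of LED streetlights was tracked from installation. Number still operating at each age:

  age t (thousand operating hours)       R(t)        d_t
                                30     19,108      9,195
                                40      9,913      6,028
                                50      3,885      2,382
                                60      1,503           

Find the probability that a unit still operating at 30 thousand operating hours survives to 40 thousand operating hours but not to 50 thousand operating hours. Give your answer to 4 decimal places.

0.3155

This is the probability of reaching 40 but not 50, conditional on being operational at 30: (R(40) − R(50)) / R(30).
= (9,913 − 3,885) / 19,108 = 6,028 / 19,108 = 0.315470.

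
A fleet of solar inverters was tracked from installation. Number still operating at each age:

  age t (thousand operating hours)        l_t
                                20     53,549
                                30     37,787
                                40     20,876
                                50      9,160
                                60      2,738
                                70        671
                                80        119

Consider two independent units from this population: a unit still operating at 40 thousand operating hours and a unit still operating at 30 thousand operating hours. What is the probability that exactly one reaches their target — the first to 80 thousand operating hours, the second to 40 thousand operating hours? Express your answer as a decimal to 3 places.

p₁ = l_80/l_40 = 119/20,876 = 0.005700; p₂ = l_40/l_30 = 20,876/37,787 = 0.552465.
P(exactly one) = p₁(1−p₂) + (1−p₁)p₂ = 0.002551 + 0.549316 = 0.551867.

0.552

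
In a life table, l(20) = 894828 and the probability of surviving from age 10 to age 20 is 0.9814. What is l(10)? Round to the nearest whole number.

l(10) = l(20) / p = 894828 / 0.9814 = 911787.

911787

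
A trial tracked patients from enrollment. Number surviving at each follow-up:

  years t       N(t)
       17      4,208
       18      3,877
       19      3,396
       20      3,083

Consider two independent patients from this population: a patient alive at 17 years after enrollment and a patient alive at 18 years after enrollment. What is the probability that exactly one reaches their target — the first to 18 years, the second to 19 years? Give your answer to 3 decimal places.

0.183

p₁ = N(18)/N(17) = 3,877/4,208 = 0.921340; p₂ = N(19)/N(18) = 3,396/3,877 = 0.875935.
P(exactly one) = p₁(1−p₂) + (1−p₁)p₂ = 0.114306 + 0.068901 = 0.183207.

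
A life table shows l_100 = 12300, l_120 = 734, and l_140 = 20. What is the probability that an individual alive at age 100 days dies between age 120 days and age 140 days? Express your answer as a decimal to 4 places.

0.0580

This is the probability of reaching 120 but not 140, conditional on being alive at 100: (l_120 − l_140) / l_100.
= (734 − 20) / 12300 = 714 / 12300 = 0.058049.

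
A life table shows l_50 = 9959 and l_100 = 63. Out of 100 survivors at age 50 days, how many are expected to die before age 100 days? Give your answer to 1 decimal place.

The relevant probability is 1 − 63/9959 = 0.993674.
Expected number = 100 × 0.993674 = 99.4.

99.4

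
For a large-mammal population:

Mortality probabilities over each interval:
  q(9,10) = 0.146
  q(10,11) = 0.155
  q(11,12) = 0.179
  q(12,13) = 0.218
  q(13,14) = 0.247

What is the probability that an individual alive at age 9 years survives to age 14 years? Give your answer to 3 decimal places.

0.349

Chaining the interval survival probabilities: (1 − 0.146) × (1 − 0.155) × (1 − 0.179) × (1 − 0.218) × (1 − 0.247).
= 0.854 × 0.845 × 0.821 × 0.782 × 0.753 = 0.348867.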